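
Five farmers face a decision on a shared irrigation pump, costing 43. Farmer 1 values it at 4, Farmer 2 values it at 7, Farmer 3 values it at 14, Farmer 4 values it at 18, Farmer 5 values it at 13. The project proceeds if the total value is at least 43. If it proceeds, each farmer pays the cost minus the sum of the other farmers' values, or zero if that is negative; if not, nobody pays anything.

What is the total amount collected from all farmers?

Total value 56 ≥ cost 43, so it is built.
Farmer 1: others sum to 52; max(0, 43 - 52) = 0.
Farmer 2: others sum to 49; max(0, 43 - 49) = 0.
Farmer 3: others sum to 42; max(0, 43 - 42) = 1.
Farmer 4: others sum to 38; max(0, 43 - 38) = 5.
Farmer 5: others sum to 43; max(0, 43 - 43) = 0.
Total collected = 0 + 0 + 1 + 5 + 0 = 6.

6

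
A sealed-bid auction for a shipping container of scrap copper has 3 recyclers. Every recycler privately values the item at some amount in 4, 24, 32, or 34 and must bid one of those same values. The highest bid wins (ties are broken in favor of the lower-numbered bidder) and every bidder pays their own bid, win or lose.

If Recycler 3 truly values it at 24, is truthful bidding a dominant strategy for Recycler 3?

No

Consider the case where Recycler 1 bids 4 and Recycler 2 bids 24.
Truthful bid 24: loses but pays 24, utility -24.
Bid 4 instead: loses but pays 4, utility -4.
Since -4 > -24, bidding 4 is strictly better here, so truthful bidding is not dominant.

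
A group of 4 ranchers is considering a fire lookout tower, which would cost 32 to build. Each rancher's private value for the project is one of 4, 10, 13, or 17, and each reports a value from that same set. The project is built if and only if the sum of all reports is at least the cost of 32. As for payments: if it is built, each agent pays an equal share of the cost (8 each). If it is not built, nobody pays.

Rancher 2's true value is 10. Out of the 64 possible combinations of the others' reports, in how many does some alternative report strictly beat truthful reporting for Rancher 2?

6

Others report (4, 4, 10): truth gives 0; report 17 gives 2 > 0. Violating.
Others report (4, 4, 13): truth gives 0; report 13 gives 2 > 0. Violating.
Others report (4, 10, 4): truth gives 0; report 17 gives 2 > 0. Violating.
Others report (4, 13, 4): truth gives 0; report 13 gives 2 > 0. Violating.
Others report (4, 4, 4): truth gives 0; no alternative beats it.
Others report (4, 4, 17): truth gives 2; no alternative beats it.
(Checking all 64 profiles: 6 have a profitable deviation, 58 do not.)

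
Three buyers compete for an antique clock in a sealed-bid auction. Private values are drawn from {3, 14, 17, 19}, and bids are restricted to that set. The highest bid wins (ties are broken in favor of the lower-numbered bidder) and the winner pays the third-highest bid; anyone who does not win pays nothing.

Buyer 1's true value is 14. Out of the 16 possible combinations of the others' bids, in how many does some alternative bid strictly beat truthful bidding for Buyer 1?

4

Others bid (3, 17): truth gives 0; bid 17 gives 11 > 0. Violating.
Others bid (3, 19): truth gives 0; bid 19 gives 11 > 0. Violating.
Others bid (17, 3): truth gives 0; bid 17 gives 11 > 0. Violating.
Others bid (19, 3): truth gives 0; bid 19 gives 11 > 0. Violating.
Others bid (3, 3): truth gives 11; no alternative beats it.
Others bid (3, 14): truth gives 11; no alternative beats it.
(Checking all 16 profiles: 4 have a profitable deviation, 12 do not.)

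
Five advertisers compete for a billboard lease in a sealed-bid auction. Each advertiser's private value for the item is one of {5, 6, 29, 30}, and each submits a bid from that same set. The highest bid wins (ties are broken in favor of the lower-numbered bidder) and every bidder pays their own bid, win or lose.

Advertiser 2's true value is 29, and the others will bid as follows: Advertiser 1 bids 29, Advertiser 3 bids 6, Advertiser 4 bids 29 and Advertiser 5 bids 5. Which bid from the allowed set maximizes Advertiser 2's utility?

Bid 5: loses but pays 5, utility -5.
Bid 6: loses but pays 6, utility -6.
Bid 29: loses but pays 29, utility -29.
Bid 30: wins, pays 30, utility 29 - 30 = -1.
The best choice is 30 with utility -1.

30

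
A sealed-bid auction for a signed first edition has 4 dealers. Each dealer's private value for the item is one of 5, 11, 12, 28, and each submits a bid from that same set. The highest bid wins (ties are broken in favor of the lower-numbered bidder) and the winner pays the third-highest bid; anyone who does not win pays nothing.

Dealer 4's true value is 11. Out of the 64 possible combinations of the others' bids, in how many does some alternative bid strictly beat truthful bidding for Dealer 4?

Others bid (5, 5, 11): truth gives 0; bid 12 gives 6 > 0. Violating.
Others bid (5, 5, 12): truth gives 0; bid 28 gives 6 > 0. Violating.
Others bid (5, 11, 5): truth gives 0; bid 12 gives 6 > 0. Violating.
Others bid (5, 12, 5): truth gives 0; bid 28 gives 6 > 0. Violating.
Others bid (5, 5, 5): truth gives 6; no alternative beats it.
Others bid (5, 5, 28): truth gives 0; no alternative beats it.
(Checking all 64 profiles: 6 have a profitable deviation, 58 do not.)

6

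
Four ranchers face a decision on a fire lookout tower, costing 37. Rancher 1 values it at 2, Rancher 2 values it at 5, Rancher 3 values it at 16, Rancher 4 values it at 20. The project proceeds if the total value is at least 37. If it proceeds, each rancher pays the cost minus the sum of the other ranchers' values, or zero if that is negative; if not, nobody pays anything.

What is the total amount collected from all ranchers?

Total value 43 ≥ cost 37, so it is built.
Rancher 1: others sum to 41; max(0, 37 - 41) = 0.
Rancher 2: others sum to 38; max(0, 37 - 38) = 0.
Rancher 3: others sum to 27; max(0, 37 - 27) = 10.
Rancher 4: others sum to 23; max(0, 37 - 23) = 14.
Total collected = 0 + 0 + 10 + 14 = 24.

24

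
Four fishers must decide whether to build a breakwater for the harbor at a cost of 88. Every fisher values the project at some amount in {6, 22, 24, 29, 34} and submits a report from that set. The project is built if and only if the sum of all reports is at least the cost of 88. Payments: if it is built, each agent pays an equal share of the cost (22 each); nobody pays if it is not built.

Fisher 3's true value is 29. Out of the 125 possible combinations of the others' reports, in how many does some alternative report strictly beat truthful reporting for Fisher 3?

Others report (6, 22, 29): truth gives 0; report 34 gives 7 > 0. Violating.
Others report (6, 24, 24): truth gives 0; report 34 gives 7 > 0. Violating.
Others report (6, 29, 22): truth gives 0; report 34 gives 7 > 0. Violating.
Others report (22, 6, 29): truth gives 0; report 34 gives 7 > 0. Violating.
Others report (6, 6, 6): truth gives 0; no alternative beats it.
Others report (6, 6, 22): truth gives 0; no alternative beats it.
(Checking all 125 profiles: 9 have a profitable deviation, 116 do not.)

9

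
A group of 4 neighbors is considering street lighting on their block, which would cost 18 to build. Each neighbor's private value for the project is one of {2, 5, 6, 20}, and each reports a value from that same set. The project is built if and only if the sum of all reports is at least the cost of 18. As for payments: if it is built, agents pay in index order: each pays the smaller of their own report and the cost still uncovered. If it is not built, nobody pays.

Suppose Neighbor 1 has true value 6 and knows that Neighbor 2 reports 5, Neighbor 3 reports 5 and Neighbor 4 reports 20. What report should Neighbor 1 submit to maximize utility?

Report 2: project built, pays 2, utility 6 - 2 = 4.
Report 5: project built, pays 5, utility 6 - 5 = 1.
Report 6: project built, pays 6, utility 6 - 6 = 0.
Report 20: project built, pays 18, utility 6 - 18 = -12.
The best choice is 2 with utility 4.

2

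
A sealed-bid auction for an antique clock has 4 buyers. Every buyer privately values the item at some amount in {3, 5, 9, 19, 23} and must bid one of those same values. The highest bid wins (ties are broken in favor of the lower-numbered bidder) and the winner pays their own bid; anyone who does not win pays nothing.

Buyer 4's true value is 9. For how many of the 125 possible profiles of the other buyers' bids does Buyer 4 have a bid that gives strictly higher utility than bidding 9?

Others bid (3, 3, 3): truth gives 0; bid 5 gives 4 > 0. Violating.
Others bid (3, 3, 5): truth gives 0; no alternative beats it.
Others bid (3, 3, 9): truth gives 0; no alternative beats it.
(Checking all 125 profiles: 1 has a profitable deviation, 124 do not.)

1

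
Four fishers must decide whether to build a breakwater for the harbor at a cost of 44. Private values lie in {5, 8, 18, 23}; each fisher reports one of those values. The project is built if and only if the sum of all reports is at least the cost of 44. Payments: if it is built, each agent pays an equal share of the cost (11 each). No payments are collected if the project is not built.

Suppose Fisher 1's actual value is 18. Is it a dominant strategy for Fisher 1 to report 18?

Consider the case where Fisher 2 reports 5, Fisher 3 reports 8 and Fisher 4 reports 8.
Truthful report 18: project not built, utility 0.
Report 23 instead: project built, pays 11, utility 18 - 11 = 7.
Since 7 > 0, reporting 23 is strictly better here, so truthful reporting is not dominant.

No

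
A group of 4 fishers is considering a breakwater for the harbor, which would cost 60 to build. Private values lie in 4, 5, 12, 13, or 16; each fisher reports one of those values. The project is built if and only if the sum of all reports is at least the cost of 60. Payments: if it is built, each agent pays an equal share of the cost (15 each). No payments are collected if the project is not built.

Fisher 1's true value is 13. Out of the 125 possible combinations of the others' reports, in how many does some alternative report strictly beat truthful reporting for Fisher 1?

Others report (16, 16, 16): truth gives -2; report 4 gives 0 > -2. Violating.
Others report (4, 4, 4): truth gives 0; no alternative beats it.
Others report (4, 4, 5): truth gives 0; no alternative beats it.
(Checking all 125 profiles: 1 has a profitable deviation, 124 do not.)

1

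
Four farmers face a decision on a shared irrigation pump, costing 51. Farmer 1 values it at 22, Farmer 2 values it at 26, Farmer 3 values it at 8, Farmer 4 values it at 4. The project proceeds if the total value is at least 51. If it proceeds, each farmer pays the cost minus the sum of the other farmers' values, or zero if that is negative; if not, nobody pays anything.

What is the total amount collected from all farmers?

30

Total value 60 ≥ cost 51, so it is built.
Farmer 1: others sum to 38; max(0, 51 - 38) = 13.
Farmer 2: others sum to 34; max(0, 51 - 34) = 17.
Farmer 3: others sum to 52; max(0, 51 - 52) = 0.
Farmer 4: others sum to 56; max(0, 51 - 56) = 0.
Total collected = 13 + 17 + 0 + 0 = 30.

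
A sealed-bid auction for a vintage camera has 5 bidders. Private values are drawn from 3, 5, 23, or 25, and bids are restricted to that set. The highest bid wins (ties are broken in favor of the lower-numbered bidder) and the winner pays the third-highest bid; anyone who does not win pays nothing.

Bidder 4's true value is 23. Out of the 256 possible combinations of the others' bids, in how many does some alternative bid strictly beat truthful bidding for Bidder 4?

32

Others bid (3, 3, 3, 25): truth gives 0; bid 25 gives 20 > 0. Violating.
Others bid (3, 3, 5, 25): truth gives 0; bid 25 gives 18 > 0. Violating.
Others bid (3, 3, 23, 3): truth gives 0; bid 25 gives 20 > 0. Violating.
Others bid (3, 3, 23, 5): truth gives 0; bid 25 gives 18 > 0. Violating.
Others bid (3, 3, 3, 3): truth gives 20; no alternative beats it.
Others bid (3, 3, 3, 5): truth gives 20; no alternative beats it.
(Checking all 256 profiles: 32 have a profitable deviation, 224 do not.)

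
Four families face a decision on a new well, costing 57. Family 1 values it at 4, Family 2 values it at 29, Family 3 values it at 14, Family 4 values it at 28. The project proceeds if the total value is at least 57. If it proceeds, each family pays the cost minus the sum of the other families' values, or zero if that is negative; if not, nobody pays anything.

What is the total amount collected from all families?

21

Total value 75 ≥ cost 57, so it is built.
Family 1: others sum to 71; max(0, 57 - 71) = 0.
Family 2: others sum to 46; max(0, 57 - 46) = 11.
Family 3: others sum to 61; max(0, 57 - 61) = 0.
Family 4: others sum to 47; max(0, 57 - 47) = 10.
Total collected = 0 + 11 + 0 + 10 = 21.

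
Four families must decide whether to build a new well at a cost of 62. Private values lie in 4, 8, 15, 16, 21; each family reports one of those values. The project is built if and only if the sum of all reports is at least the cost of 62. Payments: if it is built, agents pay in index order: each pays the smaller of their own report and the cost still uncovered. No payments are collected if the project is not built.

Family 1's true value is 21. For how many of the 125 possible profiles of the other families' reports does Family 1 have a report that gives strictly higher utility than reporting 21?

32

Others report (4, 21, 21): truth gives 0; report 16 gives 5 > 0. Violating.
Others report (8, 21, 21): truth gives 0; report 15 gives 6 > 0. Violating.
Others report (15, 15, 16): truth gives 0; report 16 gives 5 > 0. Violating.
Others report (15, 15, 21): truth gives 0; report 15 gives 6 > 0. Violating.
Others report (4, 4, 4): truth gives 0; no alternative beats it.
Others report (4, 4, 8): truth gives 0; no alternative beats it.
(Checking all 125 profiles: 32 have a profitable deviation, 93 do not.)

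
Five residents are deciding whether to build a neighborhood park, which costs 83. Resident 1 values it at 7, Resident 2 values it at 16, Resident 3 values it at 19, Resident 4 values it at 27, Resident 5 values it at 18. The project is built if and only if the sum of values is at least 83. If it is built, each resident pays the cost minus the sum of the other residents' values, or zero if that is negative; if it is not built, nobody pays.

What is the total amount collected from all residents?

Total value 87 ≥ cost 83, so it is built.
Resident 1: others sum to 80; max(0, 83 - 80) = 3.
Resident 2: others sum to 71; max(0, 83 - 71) = 12.
Resident 3: others sum to 68; max(0, 83 - 68) = 15.
Resident 4: others sum to 60; max(0, 83 - 60) = 23.
Resident 5: others sum to 69; max(0, 83 - 69) = 14.
Total collected = 3 + 12 + 15 + 23 + 14 = 67.

67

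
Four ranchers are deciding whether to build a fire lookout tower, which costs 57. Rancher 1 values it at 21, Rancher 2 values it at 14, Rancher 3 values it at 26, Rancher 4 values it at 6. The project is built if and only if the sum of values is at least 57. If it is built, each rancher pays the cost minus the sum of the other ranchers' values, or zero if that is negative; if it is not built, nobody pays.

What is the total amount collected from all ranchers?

31

Total value 67 ≥ cost 57, so it is built.
Rancher 1: others sum to 46; max(0, 57 - 46) = 11.
Rancher 2: others sum to 53; max(0, 57 - 53) = 4.
Rancher 3: others sum to 41; max(0, 57 - 41) = 16.
Rancher 4: others sum to 61; max(0, 57 - 61) = 0.
Total collected = 11 + 4 + 16 + 0 = 31.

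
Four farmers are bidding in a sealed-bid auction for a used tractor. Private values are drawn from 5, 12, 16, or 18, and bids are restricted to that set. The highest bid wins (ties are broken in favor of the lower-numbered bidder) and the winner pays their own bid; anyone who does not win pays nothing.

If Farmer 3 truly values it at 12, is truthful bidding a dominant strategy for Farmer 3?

Check each profile of the others' bids and compare truth against every alternative bid.
Others bid (5, 5, 5): truth gives 0, best alternative gives 0.
Others bid (5, 5, 12): truth gives 0, best alternative gives 0.
Others bid (5, 5, 16): truth gives 0, best alternative gives 0.
Others bid (5, 5, 18): truth gives 0, best alternative gives 0.
Others bid (5, 12, 5): truth gives 0, best alternative gives 0.
Others bid (5, 12, 12): truth gives 0, best alternative gives 0.
(Remaining 58 profiles checked similarly; truth is weakly best in each.)
In every case the truthful bid is at least as good as any alternative, so it is a dominant strategy.

Yes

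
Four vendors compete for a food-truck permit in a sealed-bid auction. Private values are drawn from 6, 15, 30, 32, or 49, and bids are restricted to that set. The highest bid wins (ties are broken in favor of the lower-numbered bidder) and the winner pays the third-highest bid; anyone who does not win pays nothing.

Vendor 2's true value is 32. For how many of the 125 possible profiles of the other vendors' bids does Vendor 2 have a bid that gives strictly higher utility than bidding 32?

Others bid (6, 6, 49): truth gives 0; bid 49 gives 26 > 0. Violating.
Others bid (6, 15, 49): truth gives 0; bid 49 gives 17 > 0. Violating.
Others bid (6, 30, 49): truth gives 0; bid 49 gives 2 > 0. Violating.
Others bid (6, 49, 6): truth gives 0; bid 49 gives 26 > 0. Violating.
Others bid (6, 6, 6): truth gives 26; no alternative beats it.
Others bid (6, 6, 15): truth gives 26; no alternative beats it.
(Checking all 125 profiles: 27 have a profitable deviation, 98 do not.)

27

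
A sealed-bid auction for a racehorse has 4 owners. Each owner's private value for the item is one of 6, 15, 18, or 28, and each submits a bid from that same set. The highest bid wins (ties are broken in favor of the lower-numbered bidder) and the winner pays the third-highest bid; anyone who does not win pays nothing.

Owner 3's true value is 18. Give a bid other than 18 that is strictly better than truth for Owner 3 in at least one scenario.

28

Suppose Owner 1 bids 6, Owner 2 bids 6 and Owner 4 bids 28.
Bid 18: loses, pays 0, utility 0.
Bid 28: wins, pays 6, utility 18 - 6 = 12.
So bidding 28 beats truth here (12 > 0).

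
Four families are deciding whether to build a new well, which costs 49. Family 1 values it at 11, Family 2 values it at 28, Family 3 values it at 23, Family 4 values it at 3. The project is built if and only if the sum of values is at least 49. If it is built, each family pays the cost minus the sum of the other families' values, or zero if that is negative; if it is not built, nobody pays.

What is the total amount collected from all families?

19

Total value 65 ≥ cost 49, so it is built.
Family 1: others sum to 54; max(0, 49 - 54) = 0.
Family 2: others sum to 37; max(0, 49 - 37) = 12.
Family 3: others sum to 42; max(0, 49 - 42) = 7.
Family 4: others sum to 62; max(0, 49 - 62) = 0.
Total collected = 0 + 12 + 7 + 0 = 19.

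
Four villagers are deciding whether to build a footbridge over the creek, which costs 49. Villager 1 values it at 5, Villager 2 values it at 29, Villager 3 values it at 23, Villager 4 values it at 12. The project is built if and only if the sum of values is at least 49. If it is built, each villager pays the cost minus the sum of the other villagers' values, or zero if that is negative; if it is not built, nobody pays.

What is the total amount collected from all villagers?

12

Total value 69 ≥ cost 49, so it is built.
Villager 1: others sum to 64; max(0, 49 - 64) = 0.
Villager 2: others sum to 40; max(0, 49 - 40) = 9.
Villager 3: others sum to 46; max(0, 49 - 46) = 3.
Villager 4: others sum to 57; max(0, 49 - 57) = 0.
Total collected = 0 + 9 + 3 + 0 = 12.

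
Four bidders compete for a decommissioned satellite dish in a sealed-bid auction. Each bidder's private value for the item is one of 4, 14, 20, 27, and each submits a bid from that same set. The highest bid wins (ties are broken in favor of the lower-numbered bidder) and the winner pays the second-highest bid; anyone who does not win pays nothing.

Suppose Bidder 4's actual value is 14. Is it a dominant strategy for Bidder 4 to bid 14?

Yes

Check each profile of the others' bids and compare truth against every alternative bid.
Others bid (4, 4, 4): truth gives 10, best alternative gives 10.
Others bid (4, 4, 14): truth gives 0, best alternative gives 0.
Others bid (4, 4, 20): truth gives 0, best alternative gives 0.
Others bid (4, 4, 27): truth gives 0, best alternative gives 0.
Others bid (4, 14, 4): truth gives 0, best alternative gives 0.
Others bid (4, 14, 14): truth gives 0, best alternative gives 0.
(Remaining 58 profiles checked similarly; truth is weakly best in each.)
In every case the truthful bid is at least as good as any alternative, so it is a dominant strategy.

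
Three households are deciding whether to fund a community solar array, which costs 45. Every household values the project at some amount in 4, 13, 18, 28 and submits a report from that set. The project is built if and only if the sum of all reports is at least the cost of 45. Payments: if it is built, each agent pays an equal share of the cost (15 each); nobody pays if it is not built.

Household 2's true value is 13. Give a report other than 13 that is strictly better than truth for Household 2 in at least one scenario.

4

Suppose Household 1 reports 4 and Household 3 reports 28.
Report 13: project built, pays 15, utility 13 - 15 = -2.
Report 4: project not built, utility 0.
So reporting 4 beats truth here (0 > -2).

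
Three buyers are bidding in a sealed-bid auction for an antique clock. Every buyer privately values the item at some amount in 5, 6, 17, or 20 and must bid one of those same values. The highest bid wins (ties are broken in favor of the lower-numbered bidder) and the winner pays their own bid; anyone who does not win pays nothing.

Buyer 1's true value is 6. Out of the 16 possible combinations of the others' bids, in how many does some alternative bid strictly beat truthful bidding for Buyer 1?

Others bid (5, 5): truth gives 0; bid 5 gives 1 > 0. Violating.
Others bid (5, 6): truth gives 0; no alternative beats it.
Others bid (5, 17): truth gives 0; no alternative beats it.
(Checking all 16 profiles: 1 has a profitable deviation, 15 do not.)

1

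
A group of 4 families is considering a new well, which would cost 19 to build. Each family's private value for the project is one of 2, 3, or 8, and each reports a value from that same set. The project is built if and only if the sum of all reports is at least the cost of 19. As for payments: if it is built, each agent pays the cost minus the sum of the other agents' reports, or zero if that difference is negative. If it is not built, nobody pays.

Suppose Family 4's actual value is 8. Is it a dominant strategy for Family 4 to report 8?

Yes

Check each profile of the others' reports and compare truth against every alternative report.
Others report (3, 3, 8): truth gives 3, best alternative gives 0.
Others report (3, 8, 3): truth gives 3, best alternative gives 0.
Others report (8, 3, 3): truth gives 3, best alternative gives 0.
Others report (2, 3, 8): truth gives 2, best alternative gives 0.
Others report (2, 8, 3): truth gives 2, best alternative gives 0.
Others report (3, 2, 8): truth gives 2, best alternative gives 0.
(Remaining 21 profiles checked similarly; truth is weakly best in each.)
In every case the truthful report is at least as good as any alternative, so it is a dominant strategy.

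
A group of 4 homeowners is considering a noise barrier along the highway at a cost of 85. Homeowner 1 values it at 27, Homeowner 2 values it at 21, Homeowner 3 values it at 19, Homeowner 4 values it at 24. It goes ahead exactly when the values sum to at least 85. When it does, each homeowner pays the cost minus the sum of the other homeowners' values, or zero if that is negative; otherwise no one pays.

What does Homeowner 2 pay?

Total value 91 ≥ cost 85, so the project is built.
The other homeowners' values sum to 70.
Cost minus that sum is 85 - 70 = 15.

15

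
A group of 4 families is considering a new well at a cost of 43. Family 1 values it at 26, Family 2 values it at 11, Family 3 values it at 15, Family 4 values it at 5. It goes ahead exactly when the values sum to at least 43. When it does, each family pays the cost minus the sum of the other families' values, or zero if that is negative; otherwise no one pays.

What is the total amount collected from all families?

Total value 57 ≥ cost 43, so it is built.
Family 1: others sum to 31; max(0, 43 - 31) = 12.
Family 2: others sum to 46; max(0, 43 - 46) = 0.
Family 3: others sum to 42; max(0, 43 - 42) = 1.
Family 4: others sum to 52; max(0, 43 - 52) = 0.
Total collected = 12 + 0 + 1 + 0 = 13.

13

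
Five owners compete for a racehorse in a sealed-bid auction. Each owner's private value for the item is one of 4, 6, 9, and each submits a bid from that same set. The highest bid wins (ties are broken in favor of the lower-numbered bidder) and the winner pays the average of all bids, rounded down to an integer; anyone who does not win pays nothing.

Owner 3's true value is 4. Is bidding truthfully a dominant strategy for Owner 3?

Check each profile of the others' bids and compare truth against every alternative bid.
Others bid (4, 4, 6, 6): truth gives 0, best alternative gives -1.
Others bid (4, 4, 4, 4): truth gives 0, best alternative gives 0.
Others bid (4, 4, 4, 6): truth gives 0, best alternative gives 0.
Others bid (4, 4, 4, 9): truth gives 0, best alternative gives 0.
Others bid (4, 4, 6, 4): truth gives 0, best alternative gives 0.
Others bid (4, 4, 6, 9): truth gives 0, best alternative gives 0.
(Remaining 75 profiles checked similarly; truth is weakly best in each.)
In every case the truthful bid is at least as good as any alternative, so it is a dominant strategy.

Yes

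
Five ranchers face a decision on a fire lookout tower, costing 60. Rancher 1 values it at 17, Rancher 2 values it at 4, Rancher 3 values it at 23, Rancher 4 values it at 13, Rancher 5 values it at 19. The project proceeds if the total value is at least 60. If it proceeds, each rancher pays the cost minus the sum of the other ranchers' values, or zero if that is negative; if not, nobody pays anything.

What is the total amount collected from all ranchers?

11

Total value 76 ≥ cost 60, so it is built.
Rancher 1: others sum to 59; max(0, 60 - 59) = 1.
Rancher 2: others sum to 72; max(0, 60 - 72) = 0.
Rancher 3: others sum to 53; max(0, 60 - 53) = 7.
Rancher 4: others sum to 63; max(0, 60 - 63) = 0.
Rancher 5: others sum to 57; max(0, 60 - 57) = 3.
Total collected = 1 + 0 + 7 + 0 + 3 = 11.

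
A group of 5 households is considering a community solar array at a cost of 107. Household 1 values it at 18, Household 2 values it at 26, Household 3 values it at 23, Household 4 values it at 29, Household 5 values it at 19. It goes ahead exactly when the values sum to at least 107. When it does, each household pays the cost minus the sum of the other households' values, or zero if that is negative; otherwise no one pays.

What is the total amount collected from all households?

Total value 115 ≥ cost 107, so it is built.
Household 1: others sum to 97; max(0, 107 - 97) = 10.
Household 2: others sum to 89; max(0, 107 - 89) = 18.
Household 3: others sum to 92; max(0, 107 - 92) = 15.
Household 4: others sum to 86; max(0, 107 - 86) = 21.
Household 5: others sum to 96; max(0, 107 - 96) = 11.
Total collected = 10 + 18 + 15 + 21 + 11 = 75.

75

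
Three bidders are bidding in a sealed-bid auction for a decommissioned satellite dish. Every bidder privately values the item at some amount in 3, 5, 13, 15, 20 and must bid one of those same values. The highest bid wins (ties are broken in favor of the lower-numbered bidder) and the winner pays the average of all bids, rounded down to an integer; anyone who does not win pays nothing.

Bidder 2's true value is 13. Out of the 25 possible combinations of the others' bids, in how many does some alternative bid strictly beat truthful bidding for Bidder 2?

7

Others bid (3, 3): truth gives 7; bid 5 gives 10 > 7. Violating.
Others bid (3, 5): truth gives 6; bid 5 gives 9 > 6. Violating.
Others bid (3, 15): truth gives 0; bid 15 gives 2 > 0. Violating.
Others bid (5, 15): truth gives 0; bid 15 gives 2 > 0. Violating.
Others bid (3, 13): truth gives 4; no alternative beats it.
Others bid (3, 20): truth gives 0; no alternative beats it.
(Checking all 25 profiles: 7 have a profitable deviation, 18 do not.)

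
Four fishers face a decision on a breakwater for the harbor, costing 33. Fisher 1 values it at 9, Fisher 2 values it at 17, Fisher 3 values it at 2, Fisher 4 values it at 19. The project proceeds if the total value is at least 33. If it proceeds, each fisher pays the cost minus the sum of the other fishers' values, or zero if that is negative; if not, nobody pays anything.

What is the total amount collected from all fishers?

Total value 47 ≥ cost 33, so it is built.
Fisher 1: others sum to 38; max(0, 33 - 38) = 0.
Fisher 2: others sum to 30; max(0, 33 - 30) = 3.
Fisher 3: others sum to 45; max(0, 33 - 45) = 0.
Fisher 4: others sum to 28; max(0, 33 - 28) = 5.
Total collected = 0 + 3 + 0 + 5 = 8.

8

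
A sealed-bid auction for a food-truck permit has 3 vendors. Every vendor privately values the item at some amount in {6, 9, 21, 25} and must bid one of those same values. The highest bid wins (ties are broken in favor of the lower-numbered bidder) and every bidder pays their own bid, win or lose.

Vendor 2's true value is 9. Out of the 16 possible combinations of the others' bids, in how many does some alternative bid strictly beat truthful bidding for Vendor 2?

14

Others bid (6, 21): truth gives -9; bid 6 gives -6 > -9. Violating.
Others bid (6, 25): truth gives -9; bid 6 gives -6 > -9. Violating.
Others bid (9, 6): truth gives -9; bid 6 gives -6 > -9. Violating.
Others bid (9, 9): truth gives -9; bid 6 gives -6 > -9. Violating.
Others bid (6, 6): truth gives 0; no alternative beats it.
Others bid (6, 9): truth gives 0; no alternative beats it.
(Checking all 16 profiles: 14 have a profitable deviation, 2 do not.)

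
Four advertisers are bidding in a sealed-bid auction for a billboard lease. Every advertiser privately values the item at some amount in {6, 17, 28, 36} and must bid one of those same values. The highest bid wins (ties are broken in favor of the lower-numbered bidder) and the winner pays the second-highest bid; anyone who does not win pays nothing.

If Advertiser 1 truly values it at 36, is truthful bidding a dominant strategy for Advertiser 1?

Yes

Check each profile of the others' bids and compare truth against every alternative bid.
Others bid (6, 6, 6): truth gives 30, best alternative gives 30.
Others bid (6, 6, 17): truth gives 19, best alternative gives 19.
Others bid (6, 17, 6): truth gives 19, best alternative gives 19.
Others bid (6, 17, 17): truth gives 19, best alternative gives 19.
Others bid (17, 6, 6): truth gives 19, best alternative gives 19.
Others bid (17, 6, 17): truth gives 19, best alternative gives 19.
(Remaining 58 profiles checked similarly; truth is weakly best in each.)
In every case the truthful bid is at least as good as any alternative, so it is a dominant strategy.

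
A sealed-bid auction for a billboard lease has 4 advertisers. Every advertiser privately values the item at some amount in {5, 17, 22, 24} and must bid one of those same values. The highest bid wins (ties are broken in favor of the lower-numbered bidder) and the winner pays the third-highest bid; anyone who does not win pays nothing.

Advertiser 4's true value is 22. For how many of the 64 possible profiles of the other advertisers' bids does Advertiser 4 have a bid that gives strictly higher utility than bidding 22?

Others bid (5, 5, 22): truth gives 0; bid 24 gives 17 > 0. Violating.
Others bid (5, 17, 22): truth gives 0; bid 24 gives 5 > 0. Violating.
Others bid (5, 22, 5): truth gives 0; bid 24 gives 17 > 0. Violating.
Others bid (5, 22, 17): truth gives 0; bid 24 gives 5 > 0. Violating.
Others bid (5, 5, 5): truth gives 17; no alternative beats it.
Others bid (5, 5, 17): truth gives 17; no alternative beats it.
(Checking all 64 profiles: 12 have a profitable deviation, 52 do not.)

12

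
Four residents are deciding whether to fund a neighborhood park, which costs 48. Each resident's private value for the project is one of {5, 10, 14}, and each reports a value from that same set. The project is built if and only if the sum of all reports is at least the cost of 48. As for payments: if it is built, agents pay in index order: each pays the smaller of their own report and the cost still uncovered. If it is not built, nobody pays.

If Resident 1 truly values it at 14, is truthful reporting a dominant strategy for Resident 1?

No

Consider the case where Resident 2 reports 10, Resident 3 reports 14 and Resident 4 reports 14.
Truthful report 14: project built, pays 14, utility 14 - 14 = 0.
Report 10 instead: project built, pays 10, utility 14 - 10 = 4.
Since 4 > 0, reporting 10 is strictly better here, so truthful reporting is not dominant.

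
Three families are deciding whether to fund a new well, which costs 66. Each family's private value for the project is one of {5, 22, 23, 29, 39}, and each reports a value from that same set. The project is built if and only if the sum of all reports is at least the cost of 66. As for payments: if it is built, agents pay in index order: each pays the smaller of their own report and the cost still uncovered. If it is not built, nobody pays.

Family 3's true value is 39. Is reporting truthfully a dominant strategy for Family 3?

Yes

Check each profile of the others' reports and compare truth against every alternative report.
Others report (5, 29): truth gives 7, best alternative gives 0.
Others report (29, 5): truth gives 7, best alternative gives 0.
Others report (5, 23): truth gives 1, best alternative gives 0.
Others report (23, 5): truth gives 1, best alternative gives 0.
Others report (29, 39): truth gives 39, best alternative gives 39.
Others report (39, 29): truth gives 39, best alternative gives 39.
(Remaining 19 profiles checked similarly; truth is weakly best in each.)
In every case the truthful report is at least as good as any alternative, so it is a dominant strategy.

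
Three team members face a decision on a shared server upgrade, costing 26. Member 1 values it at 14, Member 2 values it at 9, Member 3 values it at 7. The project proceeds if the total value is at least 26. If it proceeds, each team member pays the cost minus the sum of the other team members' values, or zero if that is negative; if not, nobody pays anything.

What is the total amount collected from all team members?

Total value 30 ≥ cost 26, so it is built.
Member 1: others sum to 16; max(0, 26 - 16) = 10.
Member 2: others sum to 21; max(0, 26 - 21) = 5.
Member 3: others sum to 23; max(0, 26 - 23) = 3.
Total collected = 10 + 5 + 3 = 18.

18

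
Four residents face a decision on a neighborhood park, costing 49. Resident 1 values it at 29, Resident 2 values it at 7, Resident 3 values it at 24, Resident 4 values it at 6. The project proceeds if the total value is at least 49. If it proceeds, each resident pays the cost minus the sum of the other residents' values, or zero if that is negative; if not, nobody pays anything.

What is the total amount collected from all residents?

19

Total value 66 ≥ cost 49, so it is built.
Resident 1: others sum to 37; max(0, 49 - 37) = 12.
Resident 2: others sum to 59; max(0, 49 - 59) = 0.
Resident 3: others sum to 42; max(0, 49 - 42) = 7.
Resident 4: others sum to 60; max(0, 49 - 60) = 0.
Total collected = 12 + 0 + 7 + 0 = 19.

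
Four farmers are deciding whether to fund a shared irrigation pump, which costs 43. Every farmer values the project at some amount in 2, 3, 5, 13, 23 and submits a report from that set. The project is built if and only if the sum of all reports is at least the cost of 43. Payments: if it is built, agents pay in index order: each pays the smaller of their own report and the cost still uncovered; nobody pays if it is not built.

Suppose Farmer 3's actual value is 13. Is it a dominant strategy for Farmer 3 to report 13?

Consider the case where Farmer 1 reports 2, Farmer 2 reports 13 and Farmer 4 reports 23.
Truthful report 13: project built, pays 13, utility 13 - 13 = 0.
Report 5 instead: project built, pays 5, utility 13 - 5 = 8.
Since 8 > 0, reporting 5 is strictly better here, so truthful reporting is not dominant.

No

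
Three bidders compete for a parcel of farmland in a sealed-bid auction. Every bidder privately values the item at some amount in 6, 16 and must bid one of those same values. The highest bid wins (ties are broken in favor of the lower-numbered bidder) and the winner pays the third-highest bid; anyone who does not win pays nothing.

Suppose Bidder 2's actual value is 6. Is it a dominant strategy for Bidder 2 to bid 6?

Check each profile of the others' bids and compare truth against every alternative bid.
Others bid (6, 6): truth gives 0, best alternative gives 0.
Others bid (6, 16): truth gives 0, best alternative gives 0.
Others bid (16, 6): truth gives 0, best alternative gives 0.
Others bid (16, 16): truth gives 0, best alternative gives 0.
In every case the truthful bid is at least as good as any alternative, so it is a dominant strategy.

Yes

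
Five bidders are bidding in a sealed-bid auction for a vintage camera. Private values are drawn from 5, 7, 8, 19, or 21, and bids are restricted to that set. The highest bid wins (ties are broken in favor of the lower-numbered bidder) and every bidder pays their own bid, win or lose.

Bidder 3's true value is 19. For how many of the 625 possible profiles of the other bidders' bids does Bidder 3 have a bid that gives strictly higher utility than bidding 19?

517

Others bid (5, 5, 5, 5): truth gives 0; bid 7 gives 12 > 0. Violating.
Others bid (5, 5, 5, 7): truth gives 0; bid 7 gives 12 > 0. Violating.
Others bid (5, 5, 5, 8): truth gives 0; bid 8 gives 11 > 0. Violating.
Others bid (5, 5, 5, 21): truth gives -19; bid 21 gives -2 > -19. Violating.
Others bid (5, 5, 5, 19): truth gives 0; no alternative beats it.
Others bid (5, 5, 7, 19): truth gives 0; no alternative beats it.
(Checking all 625 profiles: 517 have a profitable deviation, 108 do not.)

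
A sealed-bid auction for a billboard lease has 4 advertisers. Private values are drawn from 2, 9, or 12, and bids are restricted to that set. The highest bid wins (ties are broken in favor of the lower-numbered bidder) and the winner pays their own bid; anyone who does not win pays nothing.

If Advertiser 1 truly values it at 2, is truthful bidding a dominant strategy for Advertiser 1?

Check each profile of the others' bids and compare truth against every alternative bid.
Others bid (2, 2, 2): truth gives 0, best alternative gives -7.
Others bid (2, 2, 9): truth gives 0, best alternative gives -7.
Others bid (2, 9, 2): truth gives 0, best alternative gives -7.
Others bid (2, 9, 9): truth gives 0, best alternative gives -7.
Others bid (9, 2, 2): truth gives 0, best alternative gives -7.
Others bid (9, 2, 9): truth gives 0, best alternative gives -7.
(Remaining 21 profiles checked similarly; truth is weakly best in each.)
In every case the truthful bid is at least as good as any alternative, so it is a dominant strategy.

Yes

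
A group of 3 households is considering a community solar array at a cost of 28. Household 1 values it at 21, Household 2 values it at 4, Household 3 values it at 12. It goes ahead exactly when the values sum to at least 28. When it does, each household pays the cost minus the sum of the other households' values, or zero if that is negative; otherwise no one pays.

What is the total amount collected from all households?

Total value 37 ≥ cost 28, so it is built.
Household 1: others sum to 16; max(0, 28 - 16) = 12.
Household 2: others sum to 33; max(0, 28 - 33) = 0.
Household 3: others sum to 25; max(0, 28 - 25) = 3.
Total collected = 12 + 0 + 3 = 15.

15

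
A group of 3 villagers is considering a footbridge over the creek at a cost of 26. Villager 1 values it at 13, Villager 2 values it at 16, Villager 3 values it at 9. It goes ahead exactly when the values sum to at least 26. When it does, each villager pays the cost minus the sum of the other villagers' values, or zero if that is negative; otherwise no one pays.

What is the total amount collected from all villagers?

Total value 38 ≥ cost 26, so it is built.
Villager 1: others sum to 25; max(0, 26 - 25) = 1.
Villager 2: others sum to 22; max(0, 26 - 22) = 4.
Villager 3: others sum to 29; max(0, 26 - 29) = 0.
Total collected = 1 + 4 + 0 = 5.

5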